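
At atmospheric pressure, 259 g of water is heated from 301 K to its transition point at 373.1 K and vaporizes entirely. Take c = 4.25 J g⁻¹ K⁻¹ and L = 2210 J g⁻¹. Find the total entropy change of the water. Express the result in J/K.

ΔS = 1770 J/K

Warming step: ΔS₁ = m c ln(T_tr/T_i) = 259 × 4.25 × ln(373.1/301) = 236.4 J/K.
Phase change: ΔS₂ = +mL/T_tr = 259 × 2210 / 373.1 = 1534 J/K.
ΔS_total = (236.4) + (1534) = 1770 J/K.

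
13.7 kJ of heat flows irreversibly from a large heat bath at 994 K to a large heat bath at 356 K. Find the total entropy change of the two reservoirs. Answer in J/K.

ΔS_total = 24.7 J/K

ΔS_hot = −Q/T_H = −13700/994 = -13.78 J/K and ΔS_cold = +Q/T_C = 13700/356 = 38.48 J/K.
ΔS_total = -13.78 + 38.48 = 24.7 J/K, positive as the second law requires.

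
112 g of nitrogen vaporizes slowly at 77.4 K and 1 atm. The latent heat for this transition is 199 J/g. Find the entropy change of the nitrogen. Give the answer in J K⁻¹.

ΔS = 288 J/K

Heat absorbed by the substance: Q = mL = 112 × 199 = 22288 J.
At constant T, ΔS = Q_rev/T = 22288 / 77.4 = 288 J/K.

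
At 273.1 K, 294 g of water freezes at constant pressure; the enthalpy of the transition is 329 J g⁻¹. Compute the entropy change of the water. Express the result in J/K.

Heat released by the substance: Q = −mL = −294 × 329 = −96726 J.
At constant T, ΔS = Q_rev/T = −96726 / 273.1 = -354 J/K.

ΔS = -354 J/K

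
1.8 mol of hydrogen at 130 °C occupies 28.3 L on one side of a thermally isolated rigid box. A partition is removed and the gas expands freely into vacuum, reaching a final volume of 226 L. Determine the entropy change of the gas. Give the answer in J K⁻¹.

ΔS_gas = 31.1 J/K

For an ideal gas in free expansion Q = 0 and W = 0, so T is unchanged.
Entropy is a state function; using a reversible isothermal path, ΔS_gas = nR ln(V₂/V₁) = 1.8 × 8.314 × ln(226/28.3) = 31.1 J/K.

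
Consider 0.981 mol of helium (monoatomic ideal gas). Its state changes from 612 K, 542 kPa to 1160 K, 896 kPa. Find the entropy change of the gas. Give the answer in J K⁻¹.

ΔS = nC_p ln(T₂/T₁) − nR ln(P₂/P₁), with C_p = 5R/2 = 20.79 J mol⁻¹ K⁻¹ for a monoatomic ideal gas.
ΔS = 0.981 × [20.79 × ln(1160/612) − 8.314 × ln(896/542)] = 8.94 J/K.

ΔS = 8.94 J/K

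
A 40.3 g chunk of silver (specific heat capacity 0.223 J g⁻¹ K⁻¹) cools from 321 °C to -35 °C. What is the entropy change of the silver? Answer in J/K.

ΔS = -8.22 J/K

In kelvin: T₁ = 594.15 K, T₂ = 238.15 K. ΔS = ∫dQ_rev/T = m c ln(T₂/T₁) = 40.3 × 0.223 × ln(238.15/594.15) = -8.22 J/K.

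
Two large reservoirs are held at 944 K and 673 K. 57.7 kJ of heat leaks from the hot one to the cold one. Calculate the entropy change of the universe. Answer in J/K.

ΔS_total = 24.6 J/K

ΔS_hot = −Q/T_H = −57700/944 = -61.12 J/K and ΔS_cold = +Q/T_C = 57700/673 = 85.74 J/K.
ΔS_total = -61.12 + 85.74 = 24.6 J/K, positive as the second law requires.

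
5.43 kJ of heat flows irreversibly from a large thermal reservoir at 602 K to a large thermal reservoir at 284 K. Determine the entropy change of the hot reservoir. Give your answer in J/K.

ΔS_hot = -9.02 J/K

The hot reservoir loses heat Q, so ΔS_hot = −Q/T_H = −5430/602 = -9.02 J/K.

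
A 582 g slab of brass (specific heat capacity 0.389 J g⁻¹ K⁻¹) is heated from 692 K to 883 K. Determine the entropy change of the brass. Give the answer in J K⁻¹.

ΔS = ∫dQ_rev/T = m c ln(T₂/T₁) = 582 × 0.389 × ln(883/692) = 55.2 J/K.

ΔS = 55.2 J/K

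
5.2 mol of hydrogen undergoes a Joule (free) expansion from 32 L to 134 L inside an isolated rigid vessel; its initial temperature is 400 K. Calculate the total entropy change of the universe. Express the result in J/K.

ΔS_universe = 61.9 J/K

No heat is exchanged and no work is done, so the ideal-gas temperature stays constant.
Entropy is a state function; using a reversible isothermal path, ΔS_gas = nR ln(V₂/V₁) = 5.2 × 8.314 × ln(134/32) = 61.9 J/K.
The insulated surroundings exchange no heat, so ΔS_surr = 0 and ΔS_universe = ΔS_gas.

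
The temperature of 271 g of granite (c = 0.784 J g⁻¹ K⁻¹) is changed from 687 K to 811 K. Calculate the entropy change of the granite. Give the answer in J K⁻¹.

ΔS = 35.3 J/K

ΔS = ∫dQ_rev/T = m c ln(T₂/T₁) = 271 × 0.784 × ln(811/687) = 35.3 J/K.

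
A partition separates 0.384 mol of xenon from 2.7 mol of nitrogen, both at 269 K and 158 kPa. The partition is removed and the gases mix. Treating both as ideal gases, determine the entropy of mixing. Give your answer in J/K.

ΔS_mix = 9.64 J/K

Mole fractions: x_A = 0.384/3.08 = 0.125, x_B = 0.875.
ΔS_mix = −R(n_A ln x_A + n_B ln x_B) = −8.314 × (0.384 ln 0.125 + 2.7 ln 0.875) = 9.64 J/K.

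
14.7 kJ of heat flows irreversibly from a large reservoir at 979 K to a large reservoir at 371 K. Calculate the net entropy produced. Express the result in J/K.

ΔS_total = 24.6 J/K

ΔS_hot = −Q/T_H = −14700/979 = -15.02 J/K and ΔS_cold = +Q/T_C = 14700/371 = 39.62 J/K.
ΔS_total = -15.02 + 39.62 = 24.6 J/K, positive as the second law requires.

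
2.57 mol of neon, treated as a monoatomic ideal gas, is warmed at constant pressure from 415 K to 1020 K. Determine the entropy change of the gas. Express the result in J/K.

ΔS = 48 J/K

At constant pressure, ΔS = nC_p ln(T₂/T₁) with C_p = 5R/2 = 20.79 J mol⁻¹ K⁻¹.
ΔS = 2.57 × 20.79 × ln(1020/415) = 48 J/K.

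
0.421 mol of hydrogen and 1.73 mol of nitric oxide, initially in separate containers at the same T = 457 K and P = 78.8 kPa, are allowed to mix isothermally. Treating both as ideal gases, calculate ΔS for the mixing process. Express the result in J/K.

Mole fractions: x_A = 0.421/2.15 = 0.196, x_B = 0.804.
ΔS_mix = −R(n_A ln x_A + n_B ln x_B) = −8.314 × (0.421 ln 0.196 + 1.73 ln 0.804) = 8.84 J/K.

ΔS_mix = 8.84 J/K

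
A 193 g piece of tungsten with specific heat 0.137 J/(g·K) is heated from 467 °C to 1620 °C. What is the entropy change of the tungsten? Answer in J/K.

ΔS = 24.8 J/K

In kelvin: T₁ = 740.15 K, T₂ = 1893.15 K. ΔS = ∫dQ_rev/T = m c ln(T₂/T₁) = 193 × 0.137 × ln(1893.15/740.15) = 24.8 J/K.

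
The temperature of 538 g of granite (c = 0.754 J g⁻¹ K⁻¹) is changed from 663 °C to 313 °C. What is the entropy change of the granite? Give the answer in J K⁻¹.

ΔS = -190 J/K

In kelvin: T₁ = 936.15 K, T₂ = 586.15 K. ΔS = ∫dQ_rev/T = m c ln(T₂/T₁) = 538 × 0.754 × ln(586.15/936.15) = -190 J/K.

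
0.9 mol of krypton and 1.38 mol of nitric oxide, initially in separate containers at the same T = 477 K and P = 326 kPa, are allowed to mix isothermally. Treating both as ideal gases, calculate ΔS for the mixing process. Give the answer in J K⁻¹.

ΔS_mix = 12.7 J/K

Mole fractions: x_A = 0.9/2.28 = 0.395, x_B = 0.605.
ΔS_mix = −R(n_A ln x_A + n_B ln x_B) = −8.314 × (0.9 ln 0.395 + 1.38 ln 0.605) = 12.7 J/K.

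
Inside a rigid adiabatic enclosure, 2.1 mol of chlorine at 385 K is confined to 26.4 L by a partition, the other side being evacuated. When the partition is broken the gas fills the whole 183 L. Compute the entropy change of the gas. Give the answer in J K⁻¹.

For an ideal gas in free expansion Q = 0 and W = 0, so T is unchanged.
Entropy is a state function; using a reversible isothermal path, ΔS_gas = nR ln(V₂/V₁) = 2.1 × 8.314 × ln(183/26.4) = 33.8 J/K.

ΔS_gas = 33.8 J/K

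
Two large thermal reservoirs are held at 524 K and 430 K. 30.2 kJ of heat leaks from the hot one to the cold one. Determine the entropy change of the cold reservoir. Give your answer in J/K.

ΔS_cold = 70.2 J/K

The cold reservoir gains heat Q, so ΔS_cold = +Q/T_C = 30200/430 = 70.2 J/K.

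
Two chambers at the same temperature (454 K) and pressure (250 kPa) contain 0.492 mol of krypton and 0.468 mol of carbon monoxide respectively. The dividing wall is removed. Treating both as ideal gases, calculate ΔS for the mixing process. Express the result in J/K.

Mole fractions: x_A = 0.492/0.96 = 0.513, x_B = 0.488.
ΔS_mix = −R(n_A ln x_A + n_B ln x_B) = −8.314 × (0.492 ln 0.513 + 0.468 ln 0.488) = 5.53 J/K.

ΔS_mix = 5.53 J/K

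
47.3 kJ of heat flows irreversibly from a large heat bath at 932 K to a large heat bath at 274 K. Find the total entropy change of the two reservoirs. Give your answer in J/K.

ΔS_total = 122 J/K

ΔS_hot = −Q/T_H = −47300/932 = -50.75 J/K and ΔS_cold = +Q/T_C = 47300/274 = 172.6 J/K.
ΔS_total = -50.75 + 172.6 = 122 J/K, positive as the second law requires.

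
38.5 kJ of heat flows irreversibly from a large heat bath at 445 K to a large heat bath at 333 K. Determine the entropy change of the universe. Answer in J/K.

ΔS_total = 29.1 J/K

ΔS_hot = −Q/T_H = −38500/445 = -86.52 J/K and ΔS_cold = +Q/T_C = 38500/333 = 115.6 J/K.
ΔS_total = -86.52 + 115.6 = 29.1 J/K, positive as the second law requires.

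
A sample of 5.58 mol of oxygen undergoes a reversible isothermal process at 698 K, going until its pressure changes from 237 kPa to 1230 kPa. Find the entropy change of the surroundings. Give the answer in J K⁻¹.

ΔS_surr = 76.4 J/K

For an isothermal ideal gas ΔS_gas = nR ln(P₁/P₂) = 5.58 × 8.314 × ln(237/1230) = -76.4 J/K.
The process is reversible, so ΔS_surr = −ΔS_gas = 76.4 J/K and ΔS_universe = 0.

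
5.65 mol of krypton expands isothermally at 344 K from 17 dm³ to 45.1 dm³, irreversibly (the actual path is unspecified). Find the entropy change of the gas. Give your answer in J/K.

Entropy is a state function, so ΔS_gas depends only on the end states.
For an isothermal ideal gas ΔS_gas = nR ln(V₂/V₁) = 5.65 × 8.314 × ln(45.1/17) = 45.8 J/K.

ΔS_gas = 45.8 J/K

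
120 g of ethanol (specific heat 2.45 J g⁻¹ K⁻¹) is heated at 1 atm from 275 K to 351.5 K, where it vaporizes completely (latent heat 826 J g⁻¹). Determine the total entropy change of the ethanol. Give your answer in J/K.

Warming step: ΔS₁ = m c ln(T_tr/T_i) = 120 × 2.45 × ln(351.5/275) = 72.16 J/K.
Phase change: ΔS₂ = +mL/T_tr = 120 × 826 / 351.5 = 282 J/K.
ΔS_total = (72.16) + (282) = 354 J/K.

ΔS = 354 J/K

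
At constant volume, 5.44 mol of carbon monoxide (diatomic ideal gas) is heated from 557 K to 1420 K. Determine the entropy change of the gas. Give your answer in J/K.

ΔS = 106 J/K

At constant volume, ΔS = nC_V ln(T₂/T₁) with C_V = 5R/2 = 20.79 J mol⁻¹ K⁻¹.
ΔS = 5.44 × 20.79 × ln(1420/557) = 106 J/K.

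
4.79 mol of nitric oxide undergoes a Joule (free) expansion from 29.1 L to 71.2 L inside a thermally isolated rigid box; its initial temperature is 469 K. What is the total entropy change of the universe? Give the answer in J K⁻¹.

For an ideal gas in free expansion Q = 0 and W = 0, so T is unchanged.
Entropy is a state function; using a reversible isothermal path, ΔS_gas = nR ln(V₂/V₁) = 4.79 × 8.314 × ln(71.2/29.1) = 35.6 J/K.
The insulated surroundings exchange no heat, so ΔS_surr = 0 and ΔS_universe = ΔS_gas.

ΔS_universe = 35.6 J/K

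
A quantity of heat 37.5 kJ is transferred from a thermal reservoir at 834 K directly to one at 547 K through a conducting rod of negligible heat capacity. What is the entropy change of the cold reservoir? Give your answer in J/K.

ΔS_cold = 68.6 J/K

The cold reservoir gains heat Q, so ΔS_cold = +Q/T_C = 37500/547 = 68.6 J/K.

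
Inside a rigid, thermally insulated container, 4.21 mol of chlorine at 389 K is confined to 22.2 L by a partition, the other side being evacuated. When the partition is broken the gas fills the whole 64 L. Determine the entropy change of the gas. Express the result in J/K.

ΔS_gas = 37.1 J/K

For an ideal gas in free expansion Q = 0 and W = 0, so T is unchanged.
Entropy is a state function; using a reversible isothermal path, ΔS_gas = nR ln(V₂/V₁) = 4.21 × 8.314 × ln(64/22.2) = 37.1 J/K.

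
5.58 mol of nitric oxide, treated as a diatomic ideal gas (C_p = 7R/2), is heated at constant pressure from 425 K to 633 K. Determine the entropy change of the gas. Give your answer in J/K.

ΔS = 64.7 J/K

At constant pressure, ΔS = nC_p ln(T₂/T₁) with C_p = 7R/2 = 29.1 J mol⁻¹ K⁻¹.
ΔS = 5.58 × 29.1 × ln(633/425) = 64.7 J/K.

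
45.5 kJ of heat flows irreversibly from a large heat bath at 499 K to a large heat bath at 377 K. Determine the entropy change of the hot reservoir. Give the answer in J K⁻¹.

The hot reservoir loses heat Q, so ΔS_hot = −Q/T_H = −45500/499 = -91.2 J/K.

ΔS_hot = -91.2 J/K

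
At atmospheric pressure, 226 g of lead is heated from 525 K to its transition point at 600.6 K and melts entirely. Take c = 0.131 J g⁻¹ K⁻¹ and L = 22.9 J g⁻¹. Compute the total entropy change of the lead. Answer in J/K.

Warming step: ΔS₁ = m c ln(T_tr/T_i) = 226 × 0.131 × ln(600.6/525) = 3.983 J/K.
Phase change: ΔS₂ = +mL/T_tr = 226 × 22.9 / 600.6 = 8.617 J/K.
ΔS_total = (3.983) + (8.617) = 12.6 J/K.

ΔS = 12.6 J/K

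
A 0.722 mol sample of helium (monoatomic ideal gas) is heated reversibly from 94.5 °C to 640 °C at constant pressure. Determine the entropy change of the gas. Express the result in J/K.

ΔS = 13.7 J/K

In kelvin: T₁ = 367.65 K, T₂ = 913.15 K. At constant pressure, ΔS = nC_p ln(T₂/T₁) with C_p = 5R/2 = 20.79 J mol⁻¹ K⁻¹.
ΔS = 0.722 × 20.79 × ln(913.15/367.65) = 13.7 J/K.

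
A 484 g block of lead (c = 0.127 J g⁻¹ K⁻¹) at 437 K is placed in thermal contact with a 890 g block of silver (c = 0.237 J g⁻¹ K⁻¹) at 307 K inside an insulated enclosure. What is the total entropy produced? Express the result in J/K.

ΔS_total = 3.16 J/K

Energy balance: T_f = (m₁c₁T₁ + m₂c₂T₂)/(m₁c₁ + m₂c₂) = 336.34 K.
ΔS₁ = m₁c₁ ln(T_f/T₁) = 61.468 × ln(336.34/437) = -16.09 J/K.
ΔS₂ = m₂c₂ ln(T_f/T₂) = 210.93 × ln(336.34/307) = 19.25 J/K.
ΔS_total = -16.09 + 19.25 = 3.16 J/K.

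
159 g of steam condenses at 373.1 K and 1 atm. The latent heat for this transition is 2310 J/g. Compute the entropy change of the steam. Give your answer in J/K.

ΔS = -984 J/K

Heat released by the substance: Q = −mL = −159 × 2310 = −367290 J.
At constant T, ΔS = Q_rev/T = −367290 / 373.1 = -984 J/K.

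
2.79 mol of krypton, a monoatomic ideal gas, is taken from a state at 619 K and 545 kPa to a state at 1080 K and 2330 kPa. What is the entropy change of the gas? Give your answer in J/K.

ΔS = -1.42 J/K

ΔS = nC_p ln(T₂/T₁) − nR ln(P₂/P₁), with C_p = 5R/2 = 20.79 J mol⁻¹ K⁻¹ for a monoatomic ideal gas.
ΔS = 2.79 × [20.79 × ln(1080/619) − 8.314 × ln(2330/545)] = -1.42 J/K.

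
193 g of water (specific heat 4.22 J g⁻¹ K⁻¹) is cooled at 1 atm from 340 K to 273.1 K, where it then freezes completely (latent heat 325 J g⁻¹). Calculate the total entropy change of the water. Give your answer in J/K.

ΔS = -408 J/K

Cooling step: ΔS₁ = m c ln(T_tr/T_i) = 193 × 4.22 × ln(273.1/340) = -178.5 J/K.
Phase change: ΔS₂ = −mL/T_tr = −193 × 325 / 273.1 = -229.7 J/K.
ΔS_total = (-178.5) + (-229.7) = -408 J/K.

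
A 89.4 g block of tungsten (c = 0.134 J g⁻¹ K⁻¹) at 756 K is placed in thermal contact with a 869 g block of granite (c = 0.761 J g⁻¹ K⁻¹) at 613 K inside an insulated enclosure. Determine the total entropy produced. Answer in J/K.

ΔS_total = 0.277 J/K

Energy balance: T_f = (m₁c₁T₁ + m₂c₂T₂)/(m₁c₁ + m₂c₂) = 615.54 K.
ΔS₁ = m₁c₁ ln(T_f/T₁) = 11.9796 × ln(615.54/756) = -2.462 J/K.
ΔS₂ = m₂c₂ ln(T_f/T₂) = 661.309 × ln(615.54/613) = 2.739 J/K.
ΔS_total = -2.462 + 2.739 = 0.277 J/K.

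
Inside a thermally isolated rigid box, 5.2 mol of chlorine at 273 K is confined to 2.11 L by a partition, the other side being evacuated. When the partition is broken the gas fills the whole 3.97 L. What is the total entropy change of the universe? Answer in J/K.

ΔS_universe = 27.3 J/K

No heat is exchanged and no work is done, so the ideal-gas temperature stays constant.
Entropy is a state function; using a reversible isothermal path, ΔS_gas = nR ln(V₂/V₁) = 5.2 × 8.314 × ln(3.97/2.11) = 27.3 J/K.
The insulated surroundings exchange no heat, so ΔS_surr = 0 and ΔS_universe = ΔS_gas.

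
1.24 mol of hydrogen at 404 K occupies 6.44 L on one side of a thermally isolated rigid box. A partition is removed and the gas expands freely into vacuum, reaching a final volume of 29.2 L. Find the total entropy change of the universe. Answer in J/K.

No heat is exchanged and no work is done, so the ideal-gas temperature stays constant.
Entropy is a state function; using a reversible isothermal path, ΔS_gas = nR ln(V₂/V₁) = 1.24 × 8.314 × ln(29.2/6.44) = 15.6 J/K.
The insulated surroundings exchange no heat, so ΔS_surr = 0 and ΔS_universe = ΔS_gas.

ΔS_universe = 15.6 J/K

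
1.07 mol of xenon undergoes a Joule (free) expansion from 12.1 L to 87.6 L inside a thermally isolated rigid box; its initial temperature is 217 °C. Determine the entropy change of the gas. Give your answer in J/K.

ΔS_gas = 17.6 J/K

For an ideal gas in free expansion Q = 0 and W = 0, so T is unchanged.
Entropy is a state function; using a reversible isothermal path, ΔS_gas = nR ln(V₂/V₁) = 1.07 × 8.314 × ln(87.6/12.1) = 17.6 J/K.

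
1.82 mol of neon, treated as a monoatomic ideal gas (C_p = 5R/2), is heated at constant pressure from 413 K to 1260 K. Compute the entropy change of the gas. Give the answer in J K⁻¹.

At constant pressure, ΔS = nC_p ln(T₂/T₁) with C_p = 5R/2 = 20.79 J mol⁻¹ K⁻¹.
ΔS = 1.82 × 20.79 × ln(1260/413) = 42.2 J/K.

ΔS = 42.2 J/K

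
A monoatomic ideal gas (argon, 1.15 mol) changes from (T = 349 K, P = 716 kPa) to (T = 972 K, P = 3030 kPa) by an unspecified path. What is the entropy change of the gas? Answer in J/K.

ΔS = 10.7 J/K

ΔS = nC_p ln(T₂/T₁) − nR ln(P₂/P₁), with C_p = 5R/2 = 20.79 J mol⁻¹ K⁻¹ for a monoatomic ideal gas.
ΔS = 1.15 × [20.79 × ln(972/349) − 8.314 × ln(3030/716)] = 10.7 J/K.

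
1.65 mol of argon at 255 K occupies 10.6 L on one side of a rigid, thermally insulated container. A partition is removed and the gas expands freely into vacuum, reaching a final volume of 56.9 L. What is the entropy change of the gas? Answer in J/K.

ΔS_gas = 23.1 J/K

For an ideal gas in free expansion Q = 0 and W = 0, so T is unchanged.
Entropy is a state function; using a reversible isothermal path, ΔS_gas = nR ln(V₂/V₁) = 1.65 × 8.314 × ln(56.9/10.6) = 23.1 J/K.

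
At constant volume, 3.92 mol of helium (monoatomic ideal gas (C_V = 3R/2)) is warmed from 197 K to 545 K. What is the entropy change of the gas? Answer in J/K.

ΔS = 49.7 J/K

At constant volume, ΔS = nC_V ln(T₂/T₁) with C_V = 3R/2 = 12.47 J mol⁻¹ K⁻¹.
ΔS = 3.92 × 12.47 × ln(545/197) = 49.7 J/K.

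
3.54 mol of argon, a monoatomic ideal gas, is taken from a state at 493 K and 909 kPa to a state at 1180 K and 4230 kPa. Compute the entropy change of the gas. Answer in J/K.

ΔS = nC_p ln(T₂/T₁) − nR ln(P₂/P₁), with C_p = 5R/2 = 20.79 J mol⁻¹ K⁻¹ for a monoatomic ideal gas.
ΔS = 3.54 × [20.79 × ln(1180/493) − 8.314 × ln(4230/909)] = 19 J/K.

ΔS = 19 J/K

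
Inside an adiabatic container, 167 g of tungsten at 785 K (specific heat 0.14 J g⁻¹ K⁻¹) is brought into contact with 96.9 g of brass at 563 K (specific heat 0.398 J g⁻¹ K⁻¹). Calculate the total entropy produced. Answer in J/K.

ΔS_total = 0.823 J/K

Energy balance: T_f = (m₁c₁T₁ + m₂c₂T₂)/(m₁c₁ + m₂c₂) = 646.79 K.
ΔS₁ = m₁c₁ ln(T_f/T₁) = 23.38 × ln(646.79/785) = -4.528 J/K.
ΔS₂ = m₂c₂ ln(T_f/T₂) = 38.5662 × ln(646.79/563) = 5.351 J/K.
ΔS_total = -4.528 + 5.351 = 0.823 J/K.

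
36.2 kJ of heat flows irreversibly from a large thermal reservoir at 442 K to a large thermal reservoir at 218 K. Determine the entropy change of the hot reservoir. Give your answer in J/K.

ΔS_hot = -81.9 J/K

The hot reservoir loses heat Q, so ΔS_hot = −Q/T_H = −36200/442 = -81.9 J/K.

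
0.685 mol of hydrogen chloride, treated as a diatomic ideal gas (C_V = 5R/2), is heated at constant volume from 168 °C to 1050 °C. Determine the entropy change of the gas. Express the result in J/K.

ΔS = 15.6 J/K

In kelvin: T₁ = 441.15 K, T₂ = 1323.15 K. At constant volume, ΔS = nC_V ln(T₂/T₁) with C_V = 5R/2 = 20.79 J mol⁻¹ K⁻¹.
ΔS = 0.685 × 20.79 × ln(1323.15/441.15) = 15.6 J/K.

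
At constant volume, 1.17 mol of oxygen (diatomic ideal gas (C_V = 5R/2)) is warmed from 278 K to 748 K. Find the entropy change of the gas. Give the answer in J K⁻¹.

ΔS = 24.1 J/K

At constant volume, ΔS = nC_V ln(T₂/T₁) with C_V = 5R/2 = 20.79 J mol⁻¹ K⁻¹.
ΔS = 1.17 × 20.79 × ln(748/278) = 24.1 J/K.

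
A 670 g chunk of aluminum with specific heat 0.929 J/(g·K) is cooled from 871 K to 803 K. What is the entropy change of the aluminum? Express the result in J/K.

ΔS = ∫dQ_rev/T = m c ln(T₂/T₁) = 670 × 0.929 × ln(803/871) = -50.6 J/K.

ΔS = -50.6 J/K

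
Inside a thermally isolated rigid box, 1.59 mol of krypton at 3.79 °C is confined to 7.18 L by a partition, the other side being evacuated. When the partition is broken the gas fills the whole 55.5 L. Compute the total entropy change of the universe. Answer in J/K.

ΔS_universe = 27 J/K

For an ideal gas in free expansion Q = 0 and W = 0, so T is unchanged.
Entropy is a state function; using a reversible isothermal path, ΔS_gas = nR ln(V₂/V₁) = 1.59 × 8.314 × ln(55.5/7.18) = 27 J/K.
The insulated surroundings exchange no heat, so ΔS_surr = 0 and ΔS_universe = ΔS_gas.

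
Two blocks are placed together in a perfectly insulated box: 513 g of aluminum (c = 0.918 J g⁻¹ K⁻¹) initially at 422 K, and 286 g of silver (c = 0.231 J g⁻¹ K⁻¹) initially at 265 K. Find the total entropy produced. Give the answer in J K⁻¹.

ΔS_total = 5.58 J/K

Energy balance: T_f = (m₁c₁T₁ + m₂c₂T₂)/(m₁c₁ + m₂c₂) = 402.68 K.
ΔS₁ = m₁c₁ ln(T_f/T₁) = 470.934 × ln(402.68/422) = -22.06 J/K.
ΔS₂ = m₂c₂ ln(T_f/T₂) = 66.066 × ln(402.68/265) = 27.64 J/K.
ΔS_total = -22.06 + 27.64 = 5.58 J/K.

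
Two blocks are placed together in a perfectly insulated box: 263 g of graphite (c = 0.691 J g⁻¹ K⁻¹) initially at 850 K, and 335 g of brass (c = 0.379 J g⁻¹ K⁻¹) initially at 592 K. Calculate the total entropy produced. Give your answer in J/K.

ΔS_total = 4.76 J/K

Energy balance: T_f = (m₁c₁T₁ + m₂c₂T₂)/(m₁c₁ + m₂c₂) = 743.89 K.
ΔS₁ = m₁c₁ ln(T_f/T₁) = 181.733 × ln(743.89/850) = -24.234 J/K.
ΔS₂ = m₂c₂ ln(T_f/T₂) = 126.965 × ln(743.89/592) = 28.997 J/K.
ΔS_total = -24.234 + 28.997 = 4.76 J/K.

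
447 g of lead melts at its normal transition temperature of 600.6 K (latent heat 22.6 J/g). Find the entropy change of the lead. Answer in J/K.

ΔS = 16.8 J/K

Heat absorbed by the substance: Q = mL = 447 × 22.6 = 10102.2 J.
At constant T, ΔS = Q_rev/T = 10102.2 / 600.6 = 16.8 J/K.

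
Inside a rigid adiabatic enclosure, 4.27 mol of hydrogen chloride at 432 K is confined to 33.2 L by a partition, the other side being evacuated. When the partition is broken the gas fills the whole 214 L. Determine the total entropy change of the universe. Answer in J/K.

ΔS_universe = 66.2 J/K

No heat is exchanged and no work is done, so the ideal-gas temperature stays constant.
Entropy is a state function; using a reversible isothermal path, ΔS_gas = nR ln(V₂/V₁) = 4.27 × 8.314 × ln(214/33.2) = 66.2 J/K.
The insulated surroundings exchange no heat, so ΔS_surr = 0 and ΔS_universe = ΔS_gas.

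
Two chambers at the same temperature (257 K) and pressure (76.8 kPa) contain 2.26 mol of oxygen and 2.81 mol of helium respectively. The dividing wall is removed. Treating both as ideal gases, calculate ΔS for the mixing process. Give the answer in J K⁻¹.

ΔS_mix = 29 J/K

Mole fractions: x_A = 2.26/5.07 = 0.446, x_B = 0.554.
ΔS_mix = −R(n_A ln x_A + n_B ln x_B) = −8.314 × (2.26 ln 0.446 + 2.81 ln 0.554) = 29 J/K.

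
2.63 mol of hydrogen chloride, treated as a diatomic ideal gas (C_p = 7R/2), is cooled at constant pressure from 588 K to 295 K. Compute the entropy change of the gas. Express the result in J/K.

At constant pressure, ΔS = nC_p ln(T₂/T₁) with C_p = 7R/2 = 29.1 J mol⁻¹ K⁻¹.
ΔS = 2.63 × 29.1 × ln(295/588) = -52.8 J/K.

ΔS = -52.8 J/K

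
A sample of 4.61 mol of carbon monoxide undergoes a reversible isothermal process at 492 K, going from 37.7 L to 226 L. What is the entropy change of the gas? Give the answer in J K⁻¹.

For an isothermal ideal gas ΔS_gas = nR ln(V₂/V₁) = 4.61 × 8.314 × ln(226/37.7) = 68.6 J/K.

ΔS_gas = 68.6 J/K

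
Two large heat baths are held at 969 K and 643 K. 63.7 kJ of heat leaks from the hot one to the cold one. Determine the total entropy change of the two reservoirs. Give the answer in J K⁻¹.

ΔS_hot = −Q/T_H = −63700/969 = -65.74 J/K and ΔS_cold = +Q/T_C = 63700/643 = 99.07 J/K.
ΔS_total = -65.74 + 99.07 = 33.3 J/K, positive as the second law requires.

ΔS_total = 33.3 J/K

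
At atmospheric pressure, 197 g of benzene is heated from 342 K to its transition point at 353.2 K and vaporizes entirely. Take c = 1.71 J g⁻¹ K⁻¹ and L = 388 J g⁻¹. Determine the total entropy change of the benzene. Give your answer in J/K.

Warming step: ΔS₁ = m c ln(T_tr/T_i) = 197 × 1.71 × ln(353.2/342) = 10.86 J/K.
Phase change: ΔS₂ = +mL/T_tr = 197 × 388 / 353.2 = 216.4 J/K.
ΔS_total = (10.86) + (216.4) = 227 J/K.

ΔS = 227 J/K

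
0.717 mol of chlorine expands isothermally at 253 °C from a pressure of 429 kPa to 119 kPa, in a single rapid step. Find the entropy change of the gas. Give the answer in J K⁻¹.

Entropy is a state function, so ΔS_gas depends only on the end states.
For an isothermal ideal gas ΔS_gas = nR ln(P₁/P₂) = 0.717 × 8.314 × ln(429/119) = 7.64 J/K.

ΔS_gas = 7.64 J/K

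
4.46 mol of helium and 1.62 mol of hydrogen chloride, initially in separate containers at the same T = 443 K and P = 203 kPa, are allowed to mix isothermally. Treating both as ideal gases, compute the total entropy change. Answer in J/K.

Mole fractions: x_A = 4.46/6.08 = 0.734, x_B = 0.266.
ΔS_mix = −R(n_A ln x_A + n_B ln x_B) = −8.314 × (4.46 ln 0.734 + 1.62 ln 0.266) = 29.3 J/K.

ΔS_mix = 29.3 J/K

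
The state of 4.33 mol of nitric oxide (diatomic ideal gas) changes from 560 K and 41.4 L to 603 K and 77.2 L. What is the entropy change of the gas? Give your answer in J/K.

ΔS = 29.1 J/K

Entropy is a state function: ΔS = nC_V ln(T₂/T₁) + nR ln(V₂/V₁), with C_V = 5R/2 = 20.79 J mol⁻¹ K⁻¹ for a diatomic ideal gas.
ΔS = 4.33 × [20.79 × ln(603/560) + 8.314 × ln(77.2/41.4)] = 29.1 J/K.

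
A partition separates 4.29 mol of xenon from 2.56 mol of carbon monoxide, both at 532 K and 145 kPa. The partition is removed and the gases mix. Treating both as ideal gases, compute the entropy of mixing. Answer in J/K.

Mole fractions: x_A = 4.29/6.85 = 0.626, x_B = 0.374.
ΔS_mix = −R(n_A ln x_A + n_B ln x_B) = −8.314 × (4.29 ln 0.626 + 2.56 ln 0.374) = 37.6 J/K.

ΔS_mix = 37.6 J/K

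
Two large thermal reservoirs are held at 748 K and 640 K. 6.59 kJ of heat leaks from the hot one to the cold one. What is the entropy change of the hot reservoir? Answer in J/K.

The hot reservoir loses heat Q, so ΔS_hot = −Q/T_H = −6590/748 = -8.81 J/K.

ΔS_hot = -8.81 J/K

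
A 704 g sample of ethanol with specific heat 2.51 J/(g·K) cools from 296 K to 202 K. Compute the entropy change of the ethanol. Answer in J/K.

ΔS = ∫dQ_rev/T = m c ln(T₂/T₁) = 704 × 2.51 × ln(202/296) = -675 J/K.

ΔS = -675 J/K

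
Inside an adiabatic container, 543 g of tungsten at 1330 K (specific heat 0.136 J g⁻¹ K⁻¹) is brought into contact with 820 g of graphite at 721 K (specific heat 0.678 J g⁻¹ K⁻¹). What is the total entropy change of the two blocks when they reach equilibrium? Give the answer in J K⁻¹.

ΔS_total = 14.3 J/K

Energy balance: T_f = (m₁c₁T₁ + m₂c₂T₂)/(m₁c₁ + m₂c₂) = 792.41 K.
ΔS₁ = m₁c₁ ln(T_f/T₁) = 73.848 × ln(792.41/1330) = -38.24 J/K.
ΔS₂ = m₂c₂ ln(T_f/T₂) = 555.96 × ln(792.41/721) = 52.5 J/K.
ΔS_total = -38.24 + 52.5 = 14.3 J/K.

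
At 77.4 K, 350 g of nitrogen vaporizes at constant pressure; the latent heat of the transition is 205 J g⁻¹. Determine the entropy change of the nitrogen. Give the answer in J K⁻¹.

Heat absorbed by the substance: Q = mL = 350 × 205 = 71750 J.
At constant T, ΔS = Q_rev/T = 71750 / 77.4 = 927 J/K.

ΔS = 927 J/K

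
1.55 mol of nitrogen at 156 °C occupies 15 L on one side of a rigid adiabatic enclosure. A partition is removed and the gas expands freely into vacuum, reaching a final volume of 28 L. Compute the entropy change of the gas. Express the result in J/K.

ΔS_gas = 8.04 J/K

For an ideal gas in free expansion Q = 0 and W = 0, so T is unchanged.
Entropy is a state function; using a reversible isothermal path, ΔS_gas = nR ln(V₂/V₁) = 1.55 × 8.314 × ln(28/15) = 8.04 J/K.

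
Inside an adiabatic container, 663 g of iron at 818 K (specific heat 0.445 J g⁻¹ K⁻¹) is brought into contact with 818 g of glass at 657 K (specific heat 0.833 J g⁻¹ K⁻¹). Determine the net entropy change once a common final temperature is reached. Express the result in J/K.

ΔS_total = 5.08 J/K

Energy balance: T_f = (m₁c₁T₁ + m₂c₂T₂)/(m₁c₁ + m₂c₂) = 705.65 K.
ΔS₁ = m₁c₁ ln(T_f/T₁) = 295.035 × ln(705.65/818) = -43.59 J/K.
ΔS₂ = m₂c₂ ln(T_f/T₂) = 681.394 × ln(705.65/657) = 48.67 J/K.
ΔS_total = -43.59 + 48.67 = 5.08 J/K.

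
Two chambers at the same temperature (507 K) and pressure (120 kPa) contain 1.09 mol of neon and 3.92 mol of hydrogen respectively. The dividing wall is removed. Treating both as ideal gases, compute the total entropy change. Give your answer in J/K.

Mole fractions: x_A = 1.09/5.01 = 0.218, x_B = 0.782.
ΔS_mix = −R(n_A ln x_A + n_B ln x_B) = −8.314 × (1.09 ln 0.218 + 3.92 ln 0.782) = 21.8 J/K.

ΔS_mix = 21.8 J/K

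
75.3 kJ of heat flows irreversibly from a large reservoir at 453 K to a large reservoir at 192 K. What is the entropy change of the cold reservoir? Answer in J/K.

ΔS_cold = 392 J/K

The cold reservoir gains heat Q, so ΔS_cold = +Q/T_C = 75300/192 = 392 J/K.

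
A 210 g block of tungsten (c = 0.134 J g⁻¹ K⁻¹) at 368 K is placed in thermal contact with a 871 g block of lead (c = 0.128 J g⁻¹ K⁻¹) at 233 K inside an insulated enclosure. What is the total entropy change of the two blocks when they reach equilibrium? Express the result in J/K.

Energy balance: T_f = (m₁c₁T₁ + m₂c₂T₂)/(m₁c₁ + m₂c₂) = 260.21 K.
ΔS₁ = m₁c₁ ln(T_f/T₁) = 28.14 × ln(260.21/368) = -9.753 J/K.
ΔS₂ = m₂c₂ ln(T_f/T₂) = 111.488 × ln(260.21/233) = 12.31 J/K.
ΔS_total = -9.753 + 12.31 = 2.56 J/K.

ΔS_total = 2.56 J/K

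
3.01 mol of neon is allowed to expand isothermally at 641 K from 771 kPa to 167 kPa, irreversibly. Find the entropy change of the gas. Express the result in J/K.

Entropy is a state function, so ΔS_gas depends only on the end states.
For an isothermal ideal gas ΔS_gas = nR ln(P₁/P₂) = 3.01 × 8.314 × ln(771/167) = 38.3 J/K.

ΔS_gas = 38.3 J/K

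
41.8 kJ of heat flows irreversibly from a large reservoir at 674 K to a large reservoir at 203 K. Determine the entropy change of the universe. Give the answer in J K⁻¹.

ΔS_hot = −Q/T_H = −41800/674 = -62.02 J/K and ΔS_cold = +Q/T_C = 41800/203 = 205.9 J/K.
ΔS_total = -62.02 + 205.9 = 144 J/K, positive as the second law requires.

ΔS_total = 144 J/K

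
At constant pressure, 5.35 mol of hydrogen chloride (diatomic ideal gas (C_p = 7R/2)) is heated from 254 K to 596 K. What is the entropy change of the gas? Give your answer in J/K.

ΔS = 133 J/K

At constant pressure, ΔS = nC_p ln(T₂/T₁) with C_p = 7R/2 = 29.1 J mol⁻¹ K⁻¹.
ΔS = 5.35 × 29.1 × ln(596/254) = 133 J/K.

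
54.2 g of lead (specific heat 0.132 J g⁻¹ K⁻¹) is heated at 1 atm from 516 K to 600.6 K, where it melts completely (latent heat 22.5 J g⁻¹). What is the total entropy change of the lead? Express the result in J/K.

Warming step: ΔS₁ = m c ln(T_tr/T_i) = 54.2 × 0.132 × ln(600.6/516) = 1.086 J/K.
Phase change: ΔS₂ = +mL/T_tr = 54.2 × 22.5 / 600.6 = 2.03 J/K.
ΔS_total = (1.086) + (2.03) = 3.12 J/K.

ΔS = 3.12 J/K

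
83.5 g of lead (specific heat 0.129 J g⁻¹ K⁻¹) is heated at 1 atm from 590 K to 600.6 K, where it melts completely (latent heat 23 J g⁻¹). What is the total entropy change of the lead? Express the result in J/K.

Warming step: ΔS₁ = m c ln(T_tr/T_i) = 83.5 × 0.129 × ln(600.6/590) = 0.1918 J/K.
Phase change: ΔS₂ = +mL/T_tr = 83.5 × 23 / 600.6 = 3.198 J/K.
ΔS_total = (0.1918) + (3.198) = 3.39 J/K.

ΔS = 3.39 J/K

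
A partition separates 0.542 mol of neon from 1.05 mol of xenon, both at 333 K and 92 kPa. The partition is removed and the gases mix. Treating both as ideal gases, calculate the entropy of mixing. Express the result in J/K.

ΔS_mix = 8.49 J/K

Mole fractions: x_A = 0.542/1.59 = 0.34, x_B = 0.66.
ΔS_mix = −R(n_A ln x_A + n_B ln x_B) = −8.314 × (0.542 ln 0.34 + 1.05 ln 0.66) = 8.49 J/K.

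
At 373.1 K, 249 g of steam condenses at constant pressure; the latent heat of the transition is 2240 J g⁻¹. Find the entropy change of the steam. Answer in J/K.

ΔS = -1490 J/K

Heat released by the substance: Q = −mL = −249 × 2240 = −557760 J.
At constant T, ΔS = Q_rev/T = −557760 / 373.1 = -1490 J/K.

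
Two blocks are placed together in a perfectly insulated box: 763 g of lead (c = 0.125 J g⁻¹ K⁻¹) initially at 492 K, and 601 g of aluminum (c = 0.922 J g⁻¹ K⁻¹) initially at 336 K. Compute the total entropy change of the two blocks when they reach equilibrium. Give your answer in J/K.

ΔS_total = 6.46 J/K

Energy balance: T_f = (m₁c₁T₁ + m₂c₂T₂)/(m₁c₁ + m₂c₂) = 358.91 K.
ΔS₁ = m₁c₁ ln(T_f/T₁) = 95.375 × ln(358.91/492) = -30.083 J/K.
ΔS₂ = m₂c₂ ln(T_f/T₂) = 554.122 × ln(358.91/336) = 36.547 J/K.
ΔS_total = -30.083 + 36.547 = 6.46 J/K.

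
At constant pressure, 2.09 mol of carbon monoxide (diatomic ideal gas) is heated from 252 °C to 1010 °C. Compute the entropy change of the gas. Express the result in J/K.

In kelvin: T₁ = 525.15 K, T₂ = 1283.15 K. At constant pressure, ΔS = nC_p ln(T₂/T₁) with C_p = 7R/2 = 29.1 J mol⁻¹ K⁻¹.
ΔS = 2.09 × 29.1 × ln(1283.15/525.15) = 54.3 J/K.

ΔS = 54.3 J/K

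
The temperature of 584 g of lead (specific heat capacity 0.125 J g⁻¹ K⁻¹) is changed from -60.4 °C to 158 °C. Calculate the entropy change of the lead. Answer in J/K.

ΔS = 51.6 J/K

In kelvin: T₁ = 212.75 K, T₂ = 431.15 K. ΔS = ∫dQ_rev/T = m c ln(T₂/T₁) = 584 × 0.125 × ln(431.15/212.75) = 51.6 J/K.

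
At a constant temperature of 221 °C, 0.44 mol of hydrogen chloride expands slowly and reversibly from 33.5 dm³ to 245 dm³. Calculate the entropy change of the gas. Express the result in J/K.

For an isothermal ideal gas ΔS_gas = nR ln(V₂/V₁) = 0.44 × 8.314 × ln(245/33.5) = 7.28 J/K.

ΔS_gas = 7.28 J/K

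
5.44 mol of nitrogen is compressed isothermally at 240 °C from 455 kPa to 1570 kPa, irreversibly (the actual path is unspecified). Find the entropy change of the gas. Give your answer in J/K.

Entropy is a state function, so ΔS_gas depends only on the end states.
For an isothermal ideal gas ΔS_gas = nR ln(P₁/P₂) = 5.44 × 8.314 × ln(455/1570) = -56 J/K.

ΔS_gas = -56 J/K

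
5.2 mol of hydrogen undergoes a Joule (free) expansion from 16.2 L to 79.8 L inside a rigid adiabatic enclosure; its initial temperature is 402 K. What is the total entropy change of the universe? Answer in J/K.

ΔS_universe = 68.9 J/K

For an ideal gas in free expansion Q = 0 and W = 0, so T is unchanged.
Entropy is a state function; using a reversible isothermal path, ΔS_gas = nR ln(V₂/V₁) = 5.2 × 8.314 × ln(79.8/16.2) = 68.9 J/K.
The insulated surroundings exchange no heat, so ΔS_surr = 0 and ΔS_universe = ΔS_gas.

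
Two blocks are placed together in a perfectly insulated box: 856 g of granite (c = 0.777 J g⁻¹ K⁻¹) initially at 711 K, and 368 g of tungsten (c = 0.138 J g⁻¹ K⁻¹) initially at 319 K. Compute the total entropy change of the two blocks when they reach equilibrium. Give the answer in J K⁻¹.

ΔS_total = 12.1 J/K

Energy balance: T_f = (m₁c₁T₁ + m₂c₂T₂)/(m₁c₁ + m₂c₂) = 683.19 K.
ΔS₁ = m₁c₁ ln(T_f/T₁) = 665.112 × ln(683.19/711) = -26.54 J/K.
ΔS₂ = m₂c₂ ln(T_f/T₂) = 50.784 × ln(683.19/319) = 38.68 J/K.
ΔS_total = -26.54 + 38.68 = 12.1 J/K.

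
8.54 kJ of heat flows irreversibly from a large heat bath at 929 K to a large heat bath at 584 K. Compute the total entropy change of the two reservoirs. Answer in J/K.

ΔS_hot = −Q/T_H = −8540/929 = -9.193 J/K and ΔS_cold = +Q/T_C = 8540/584 = 14.62 J/K.
ΔS_total = -9.193 + 14.62 = 5.43 J/K, positive as the second law requires.

ΔS_total = 5.43 J/K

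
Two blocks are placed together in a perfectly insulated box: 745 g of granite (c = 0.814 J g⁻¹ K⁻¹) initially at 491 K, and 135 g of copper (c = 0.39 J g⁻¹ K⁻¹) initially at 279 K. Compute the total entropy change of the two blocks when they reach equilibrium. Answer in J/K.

ΔS_total = 6.63 J/K

Energy balance: T_f = (m₁c₁T₁ + m₂c₂T₂)/(m₁c₁ + m₂c₂) = 474.06 K.
ΔS₁ = m₁c₁ ln(T_f/T₁) = 606.43 × ln(474.06/491) = -21.286 J/K.
ΔS₂ = m₂c₂ ln(T_f/T₂) = 52.65 × ln(474.06/279) = 27.9114 J/K.
ΔS_total = -21.286 + 27.9114 = 6.63 J/K.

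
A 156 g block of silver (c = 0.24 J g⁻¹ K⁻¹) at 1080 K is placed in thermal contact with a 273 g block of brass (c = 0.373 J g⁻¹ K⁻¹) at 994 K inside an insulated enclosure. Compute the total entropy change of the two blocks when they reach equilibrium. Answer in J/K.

Energy balance: T_f = (m₁c₁T₁ + m₂c₂T₂)/(m₁c₁ + m₂c₂) = 1017.1 K.
ΔS₁ = m₁c₁ ln(T_f/T₁) = 37.44 × ln(1017.1/1080) = -2.2459 J/K.
ΔS₂ = m₂c₂ ln(T_f/T₂) = 101.829 × ln(1017.1/994) = 2.3413 J/K.
ΔS_total = -2.2459 + 2.3413 = 0.0954 J/K.

ΔS_total = 0.0954 J/K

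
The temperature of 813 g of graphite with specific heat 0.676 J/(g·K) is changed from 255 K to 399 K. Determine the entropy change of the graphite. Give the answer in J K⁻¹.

ΔS = ∫dQ_rev/T = m c ln(T₂/T₁) = 813 × 0.676 × ln(399/255) = 246 J/K.

ΔS = 246 J/K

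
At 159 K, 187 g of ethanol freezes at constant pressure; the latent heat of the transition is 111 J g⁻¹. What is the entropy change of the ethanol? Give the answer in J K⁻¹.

Heat released by the substance: Q = −mL = −187 × 111 = −20757 J.
At constant T, ΔS = Q_rev/T = −20757 / 159 = -131 J/K.

ΔS = -131 J/K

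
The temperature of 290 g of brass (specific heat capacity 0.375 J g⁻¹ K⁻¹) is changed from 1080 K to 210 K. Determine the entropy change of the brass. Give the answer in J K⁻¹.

ΔS = ∫dQ_rev/T = m c ln(T₂/T₁) = 290 × 0.375 × ln(210/1080) = -178 J/K.

ΔS = -178 J/K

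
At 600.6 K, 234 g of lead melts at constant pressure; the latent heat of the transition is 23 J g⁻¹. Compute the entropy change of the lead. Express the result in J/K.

ΔS = 8.96 J/K

Heat absorbed by the substance: Q = mL = 234 × 23 = 5382 J.
At constant T, ΔS = Q_rev/T = 5382 / 600.6 = 8.96 J/K.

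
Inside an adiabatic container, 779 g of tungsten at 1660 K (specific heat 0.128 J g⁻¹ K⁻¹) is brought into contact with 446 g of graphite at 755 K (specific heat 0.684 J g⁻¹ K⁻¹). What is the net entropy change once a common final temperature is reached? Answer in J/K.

Energy balance: T_f = (m₁c₁T₁ + m₂c₂T₂)/(m₁c₁ + m₂c₂) = 977.94 K.
ΔS₁ = m₁c₁ ln(T_f/T₁) = 99.712 × ln(977.94/1660) = -52.76 J/K.
ΔS₂ = m₂c₂ ln(T_f/T₂) = 305.064 × ln(977.94/755) = 78.93 J/K.
ΔS_total = -52.76 + 78.93 = 26.2 J/K.

ΔS_total = 26.2 J/K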